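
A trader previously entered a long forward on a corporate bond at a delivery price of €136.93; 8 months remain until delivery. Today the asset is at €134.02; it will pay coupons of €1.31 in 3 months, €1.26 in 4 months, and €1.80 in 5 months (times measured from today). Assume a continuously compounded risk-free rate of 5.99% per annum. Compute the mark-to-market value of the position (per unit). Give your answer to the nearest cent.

PV(remaining coupons) I = 1.31·e^(−0.0599·3/12) + 1.26·e^(−0.0599·4/12) + 1.80·e^(−0.0599·5/12) = 4.2813
Current forward F = (S − I)·e^(rT) = (134.02 − 4.2813)·e^(0.0599·8/12) = 129.7387 × 1.040741 = 135.0244
Value (long) = (F − K)·e^(−rT) = (135.0244 − 136.93) × 0.960853 = -1.8310
Value = -€1.83

-€1.83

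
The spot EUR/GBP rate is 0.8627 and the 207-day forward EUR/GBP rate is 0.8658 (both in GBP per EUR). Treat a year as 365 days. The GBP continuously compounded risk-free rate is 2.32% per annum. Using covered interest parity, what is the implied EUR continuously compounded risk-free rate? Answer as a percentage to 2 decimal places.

F = S·e^((r_GBP − r_EUR)T) ⇒ r_EUR = r_GBP − ln(F/S)/T
ln(0.8658/0.8627) = 0.003587; /(207/365) = 0.006325
r_EUR = 0.0232 − 0.006325 = 0.016875
r_EUR = 1.69%

1.69%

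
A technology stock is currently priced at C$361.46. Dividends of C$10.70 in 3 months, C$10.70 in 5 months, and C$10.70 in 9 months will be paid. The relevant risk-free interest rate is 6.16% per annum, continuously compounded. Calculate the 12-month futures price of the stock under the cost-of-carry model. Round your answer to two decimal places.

C$351.26

PV(dividends) I = 10.70·e^(−0.0616·3/12) + 10.70·e^(−0.0616·5/12) + 10.70·e^(−0.0616·9/12)
I = 10.5365 + 10.4289 + 10.2169 = 31.1823
F = (S − I)·e^(rT) = (361.46 − 31.1823) · e^(0.0616·12/12)
= 330.2777 · e^0.061600 = 330.2777 × 1.063537 = C$351.26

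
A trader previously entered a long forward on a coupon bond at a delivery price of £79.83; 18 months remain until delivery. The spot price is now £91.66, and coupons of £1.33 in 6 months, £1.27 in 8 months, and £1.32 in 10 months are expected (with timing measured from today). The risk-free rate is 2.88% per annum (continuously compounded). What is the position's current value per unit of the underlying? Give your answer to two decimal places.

PV(remaining coupons) I = 1.33·e^(−0.0288·6/12) + 1.27·e^(−0.0288·8/12) + 1.32·e^(−0.0288·10/12) = 3.8455
Current forward F = (S − I)·e^(rT) = (91.66 − 3.8455)·e^(0.0288·18/12) = 87.8145 × 1.044147 = 91.6912
Value (long) = (F − K)·e^(−rT) = (91.6912 − 79.83) × 0.957720 = 11.3597
Value = £11.36

£11.36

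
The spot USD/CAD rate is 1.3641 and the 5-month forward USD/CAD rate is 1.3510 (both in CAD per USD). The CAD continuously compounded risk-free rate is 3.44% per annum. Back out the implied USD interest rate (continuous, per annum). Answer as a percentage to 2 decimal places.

F = S·e^((r_CAD − r_USD)T) ⇒ r_USD = r_CAD − ln(F/S)/T
ln(1.3510/1.3641) = -0.009650; /(5/12) = -0.023160
r_USD = 0.0344 + 0.023160 = 0.057560
r_USD = 5.76%

5.76%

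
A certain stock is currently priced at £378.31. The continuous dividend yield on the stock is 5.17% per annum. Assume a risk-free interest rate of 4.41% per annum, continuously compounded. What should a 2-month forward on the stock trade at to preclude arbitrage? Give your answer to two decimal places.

£377.83

F = S·e^((r − q)T) = 378.31 · e^((0.0441 − 0.0517) × 2/12)
= 378.31 · e^-0.001267 = 378.31 × 0.998734
F = £377.83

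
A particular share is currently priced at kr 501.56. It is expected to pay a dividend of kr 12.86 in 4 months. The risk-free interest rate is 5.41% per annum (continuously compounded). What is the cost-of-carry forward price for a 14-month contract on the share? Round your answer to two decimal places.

PV(dividends) I = 12.86·e^(−0.0541·4/12)
I = 12.6302
F = (S − I)·e^(rT) = (501.56 − 12.6302) · e^(0.0541·14/12)
= 488.9298 · e^0.063117 = 488.9298 × 1.065151 = kr 520.78

kr 520.78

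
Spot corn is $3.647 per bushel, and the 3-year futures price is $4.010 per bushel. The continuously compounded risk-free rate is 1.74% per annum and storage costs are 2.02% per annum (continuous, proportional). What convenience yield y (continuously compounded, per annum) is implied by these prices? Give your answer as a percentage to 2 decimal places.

0.60%

F = S·e^((r+u−y)T) ⇒ (r+u−y) = ln(F/S)/T
ln(4.010/3.647) = 0.094886; /T ⇒ 0.031629
y = r + u − ln(F/S)/T = 0.0174 + 0.0202 − 0.031629 = 0.005971
y = 0.60%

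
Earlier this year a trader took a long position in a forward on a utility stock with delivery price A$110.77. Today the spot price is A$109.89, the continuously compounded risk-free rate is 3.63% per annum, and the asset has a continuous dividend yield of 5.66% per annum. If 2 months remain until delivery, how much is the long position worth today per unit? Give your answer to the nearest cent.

-A$1.24

Current fair forward for the remaining 2 months: F = S·e^((r − q)·T), (r − q) = 0.0363 − 0.0566 = -0.0203
F = 109.89 · e^(-0.0203 × 2/12) = 109.89 × 0.996622 = 109.5188
Value of long forward = (F − K)·e^(−rT) = (109.5188 − 110.77) · e^(−0.0363·2/12)
= -1.2512 × 0.993968 = -1.24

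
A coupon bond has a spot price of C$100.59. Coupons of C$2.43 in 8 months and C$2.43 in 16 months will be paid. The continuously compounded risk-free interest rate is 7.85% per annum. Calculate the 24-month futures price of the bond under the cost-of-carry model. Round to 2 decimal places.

C$112.43

PV(coupons) I = 2.43·e^(−0.0785·8/12) + 2.43·e^(−0.0785·16/12)
I = 2.3061 + 2.1885 = 4.4946
F = (S − I)·e^(rT) = (100.59 − 4.4946) · e^(0.0785·24/12)
= 96.0954 · e^0.157000 = 96.0954 × 1.169996 = C$112.43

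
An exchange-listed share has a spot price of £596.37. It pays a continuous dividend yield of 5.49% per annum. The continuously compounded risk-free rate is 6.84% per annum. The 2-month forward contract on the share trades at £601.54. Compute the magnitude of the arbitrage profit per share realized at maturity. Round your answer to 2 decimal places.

£3.83 per share

Fair forward: F* = S·e^(carry·T), with carry = (r − q) = 0.0684 − 0.0549 = 0.0135
F* = 596.37 · e^(0.0135 × 2/12) = 596.37 · e^0.002250 = 596.37 × 1.002253 = £597.7136
Market £601.54 > fair £597.7136: forward overpriced → cash-and-carry (buy spot, short the forward).
At maturity, profit = |F_mkt − F*| = |601.54 − 597.7136| = £3.83 per share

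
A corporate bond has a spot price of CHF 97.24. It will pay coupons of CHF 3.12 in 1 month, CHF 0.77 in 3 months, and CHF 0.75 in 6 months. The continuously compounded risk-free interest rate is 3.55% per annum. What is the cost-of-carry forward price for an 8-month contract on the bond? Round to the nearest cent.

PV(coupons) I = 3.12·e^(−0.0355·1/12) + 0.77·e^(−0.0355·3/12) + 0.75·e^(−0.0355·6/12)
I = 3.1108 + 0.7632 + 0.7368 = 4.6108
F = (S − I)·e^(rT) = (97.24 − 4.6108) · e^(0.0355·8/12)
= 92.6292 · e^0.023667 = 92.6292 × 1.023949 = CHF 94.85

CHF 94.85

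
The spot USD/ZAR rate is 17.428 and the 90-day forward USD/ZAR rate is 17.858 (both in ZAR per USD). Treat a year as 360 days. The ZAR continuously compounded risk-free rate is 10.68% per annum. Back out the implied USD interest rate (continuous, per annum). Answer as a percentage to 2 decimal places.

F = S·e^((r_ZAR − r_USD)T) ⇒ r_USD = r_ZAR − ln(F/S)/T
ln(17.858/17.428) = 0.024373; /(90/360) = 0.097492
r_USD = 0.1068 − 0.097492 = 0.009308
r_USD = 0.93%

0.93%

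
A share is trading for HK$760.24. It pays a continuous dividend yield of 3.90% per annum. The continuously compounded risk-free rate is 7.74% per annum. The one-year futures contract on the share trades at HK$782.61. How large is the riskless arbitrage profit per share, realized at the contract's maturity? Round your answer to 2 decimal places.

HK$7.39 per share

Fair futures: F* = S·e^(carry·T), with carry = (r − q) = 0.0774 − 0.0390 = 0.0384
F* = 760.24 · e^(0.0384 × 12/12) = 760.24 · e^0.038400 = 760.24 × 1.039147 = HK$790.0011
Market HK$782.61 < fair HK$790.0011: forward underpriced → reverse cash-and-carry (short spot, go long the forward).
At maturity, profit = |F_mkt − F*| = |782.61 − 790.0011| = HK$7.39 per share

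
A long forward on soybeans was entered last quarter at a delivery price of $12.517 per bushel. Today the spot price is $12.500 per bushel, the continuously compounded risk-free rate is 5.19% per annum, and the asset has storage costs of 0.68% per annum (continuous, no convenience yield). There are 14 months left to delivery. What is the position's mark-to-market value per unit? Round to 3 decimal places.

Current fair forward for the remaining 14 months: F = S·e^((r + u)·T), (r + u) = 0.0519 + 0.0068 = 0.0587
F = 12.500 · e^(0.0587 × 14/12) = 12.500 × 1.070883 = 13.3860
Value of long forward = (F − K)·e^(−rT) = (13.3860 − 12.517) · e^(−0.0519·14/12)
= 0.8690 × 0.941247 = 0.818

$0.818 per bushel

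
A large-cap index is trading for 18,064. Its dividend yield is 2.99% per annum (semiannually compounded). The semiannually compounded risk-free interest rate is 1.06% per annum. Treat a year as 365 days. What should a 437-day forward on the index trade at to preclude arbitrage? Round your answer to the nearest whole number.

F = S · (1+r/2)^(2T) / (1+q/2)^(2T)
= 18064 × 1.012738 / 1.036172 = 18064 × 0.977384
F = 17,655

17,655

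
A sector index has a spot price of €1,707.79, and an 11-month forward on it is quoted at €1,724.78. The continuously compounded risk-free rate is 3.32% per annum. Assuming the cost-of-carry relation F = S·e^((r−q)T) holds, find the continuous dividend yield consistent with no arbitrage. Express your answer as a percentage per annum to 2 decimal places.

2.24%

From F = S·e^((r−q)T): (r − q) = ln(F/S)/T
ln(1724.78/1707.79) = ln(1.009949) = 0.009900
(r − q) = 0.009900 / (11/12) = 0.010800
q = r − ln(F/S)/T = 0.0332 − 0.010800 = 0.022400
q = 2.24%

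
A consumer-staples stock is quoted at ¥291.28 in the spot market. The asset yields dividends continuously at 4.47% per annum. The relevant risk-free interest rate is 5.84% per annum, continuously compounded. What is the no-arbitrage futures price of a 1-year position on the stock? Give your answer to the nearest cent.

F = S·e^((r − q)T) = 291.28 · e^((0.0584 − 0.0447) × 1)
= 291.28 · e^0.013700 = 291.28 × 1.013794
F = ¥295.30

¥295.30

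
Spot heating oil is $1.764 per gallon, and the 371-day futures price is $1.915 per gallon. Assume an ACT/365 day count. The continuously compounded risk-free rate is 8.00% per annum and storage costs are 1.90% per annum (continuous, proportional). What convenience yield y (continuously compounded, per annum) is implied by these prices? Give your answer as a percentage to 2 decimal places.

F = S·e^((r+u−y)T) ⇒ (r+u−y) = ln(F/S)/T
ln(1.915/1.764) = 0.082134; /T ⇒ 0.080806
y = r + u − ln(F/S)/T = 0.0800 + 0.0190 − 0.080806 = 0.018194
y = 1.82%

1.82%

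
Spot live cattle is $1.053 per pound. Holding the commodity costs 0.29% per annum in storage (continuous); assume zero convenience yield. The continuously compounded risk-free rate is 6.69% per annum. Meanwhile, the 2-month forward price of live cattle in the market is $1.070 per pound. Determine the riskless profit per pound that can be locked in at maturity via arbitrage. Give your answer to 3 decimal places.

$0.005 per pound

Fair forward: F* = S·e^(carry·T), with carry = (r + u) = 0.0669 + 0.0029 = 0.0698
F* = 1.053 · e^(0.0698 × 2/12) = 1.053 · e^0.011633 = 1.053 × 1.011701 = $1.0653
Market $1.070 > fair $1.0653: forward overpriced → cash-and-carry (buy spot, short the forward).
At maturity, profit = |F_mkt − F*| = |1.070 − 1.0653| = $0.005 per pound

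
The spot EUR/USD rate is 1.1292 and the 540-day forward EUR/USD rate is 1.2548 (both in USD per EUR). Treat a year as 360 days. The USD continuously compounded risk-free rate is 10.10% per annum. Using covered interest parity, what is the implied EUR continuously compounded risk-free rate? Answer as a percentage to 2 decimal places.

F = S·e^((r_USD − r_EUR)T) ⇒ r_EUR = r_USD − ln(F/S)/T
ln(1.2548/1.1292) = 0.105467; /(540/360) = 0.070311
r_EUR = 0.1010 − 0.070311 = 0.030689
r_EUR = 3.07%

3.07%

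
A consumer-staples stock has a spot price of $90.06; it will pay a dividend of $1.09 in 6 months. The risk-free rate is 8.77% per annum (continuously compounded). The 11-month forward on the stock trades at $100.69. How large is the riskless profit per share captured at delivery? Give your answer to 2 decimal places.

PV(dividends) I = 1.09·e^(−0.0877·6/12) = 1.0432
Fair forward F* = (S − I)·e^(rT) = (90.06 − 1.0432)·e^0.080392 = 89.0168 × 1.083712 = 96.4686
Market $100.69 > fair 96.4686: forward overpriced → cash-and-carry (borrow at r, buy the stock and collect the dividends, short the forward).
Profit at T = |F_mkt − F*| = |100.69 − 96.4686| = $4.22 per share

$4.22 per share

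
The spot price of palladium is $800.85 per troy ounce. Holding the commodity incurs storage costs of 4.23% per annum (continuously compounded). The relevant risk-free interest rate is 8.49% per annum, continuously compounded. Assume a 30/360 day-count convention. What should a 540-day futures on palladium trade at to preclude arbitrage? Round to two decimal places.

$969.20 per troy ounce

Net carry = r + u − y = 0.0849 + 0.0423 − 0.0000 = 0.1272
F = S·e^((r+u−y)T) = 800.85 · e^(0.1272 × 540/360) = 800.85 · e^0.190800
= 800.85 × 1.210217 = $969.20 per troy ounce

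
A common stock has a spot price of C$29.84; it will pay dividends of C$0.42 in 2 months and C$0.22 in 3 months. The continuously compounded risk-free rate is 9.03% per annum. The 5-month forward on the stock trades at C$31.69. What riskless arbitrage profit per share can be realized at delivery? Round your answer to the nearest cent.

C$1.36 per share

PV(dividends) I = 0.42·e^(−0.0903·2/12) + 0.22·e^(−0.0903·3/12) = 0.6288
Fair forward F* = (S − I)·e^(rT) = (29.84 − 0.6288)·e^0.037625 = 29.2112 × 1.038342 = 30.3312
Market C$31.69 > fair 30.3312: forward overpriced → cash-and-carry (borrow at r, buy the stock and collect the dividends, short the forward).
Profit at T = |F_mkt − F*| = |31.69 − 30.3312| = C$1.36 per share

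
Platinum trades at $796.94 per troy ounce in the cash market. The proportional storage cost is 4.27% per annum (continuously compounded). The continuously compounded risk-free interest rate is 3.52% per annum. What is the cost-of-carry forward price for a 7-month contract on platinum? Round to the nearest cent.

Net carry = r + u − y = 0.0352 + 0.0427 − 0.0000 = 0.0779
F = S·e^((r+u−y)T) = 796.94 · e^(0.0779 × 7/12) = 796.94 · e^0.045442
= 796.94 × 1.046490 = $833.99 per troy ounce

$833.99 per troy ounce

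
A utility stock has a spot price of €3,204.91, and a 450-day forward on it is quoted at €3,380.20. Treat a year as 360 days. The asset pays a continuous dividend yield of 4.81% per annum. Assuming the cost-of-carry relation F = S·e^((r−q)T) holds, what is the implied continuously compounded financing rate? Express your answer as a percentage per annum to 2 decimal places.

9.07%

From F = S·e^((r−q)T): (r − q) = ln(F/S)/T
ln(3380.20/3204.91) = ln(1.054694) = 0.053251
(r − q) = 0.053251 / (450/360) = 0.042601
r = ln(F/S)/T + q = 0.042601 + 0.0481 = 0.090701
r = 9.07%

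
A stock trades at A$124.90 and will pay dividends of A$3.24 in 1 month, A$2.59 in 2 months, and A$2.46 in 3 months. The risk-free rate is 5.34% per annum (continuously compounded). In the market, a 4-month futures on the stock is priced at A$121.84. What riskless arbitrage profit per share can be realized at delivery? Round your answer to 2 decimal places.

PV(dividends) I = 3.24·e^(−0.0534·1/12) + 2.59·e^(−0.0534·2/12) + 2.46·e^(−0.0534·3/12) = 8.2200
Fair futures F* = (S − I)·e^(rT) = (124.90 − 8.2200)·e^0.017800 = 116.6800 × 1.017959 = 118.7755
Market A$121.84 > fair 118.7755: forward overpriced → cash-and-carry (borrow at r, buy the stock and collect the dividends, short the forward).
Profit at T = |F_mkt − F*| = |121.84 − 118.7755| = A$3.06 per share

A$3.06 per share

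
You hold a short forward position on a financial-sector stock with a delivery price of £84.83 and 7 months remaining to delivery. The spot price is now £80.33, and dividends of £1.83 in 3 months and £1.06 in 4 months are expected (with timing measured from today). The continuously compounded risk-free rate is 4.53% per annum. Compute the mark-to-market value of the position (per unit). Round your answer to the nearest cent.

£5.14

PV(remaining dividends) I = 1.83·e^(−0.0453·3/12) + 1.06·e^(−0.0453·4/12) = 2.8535
Current forward F = (S − I)·e^(rT) = (80.33 − 2.8535)·e^(0.0453·7/12) = 77.4765 × 1.026777 = 79.5511
Value (long) = (F − K)·e^(−rT) = (79.5511 − 84.83) × 0.973921 = -5.1412
Short position value = −(long value) = £5.14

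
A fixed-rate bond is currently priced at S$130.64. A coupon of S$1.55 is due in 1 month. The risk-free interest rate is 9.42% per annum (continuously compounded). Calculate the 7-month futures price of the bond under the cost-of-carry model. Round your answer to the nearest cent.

PV(coupons) I = 1.55·e^(−0.0942·1/12)
I = 1.5379
F = (S − I)·e^(rT) = (130.64 − 1.5379) · e^(0.0942·7/12)
= 129.1021 · e^0.054950 = 129.1021 × 1.056488 = S$136.39

S$136.39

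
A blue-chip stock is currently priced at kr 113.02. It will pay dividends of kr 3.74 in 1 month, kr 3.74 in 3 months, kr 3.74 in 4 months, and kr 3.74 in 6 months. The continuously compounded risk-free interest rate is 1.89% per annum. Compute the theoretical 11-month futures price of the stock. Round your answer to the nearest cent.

PV(dividends) I = 3.74·e^(−0.0189·1/12) + 3.74·e^(−0.0189·3/12) + 3.74·e^(−0.0189·4/12) + 3.74·e^(−0.0189·6/12)
I = 3.7341 + 3.7224 + 3.7165 + 3.7048 = 14.8778
F = (S − I)·e^(rT) = (113.02 − 14.8778) · e^(0.0189·11/12)
= 98.1422 · e^0.017325 = 98.1422 × 1.017476 = kr 99.86

kr 99.86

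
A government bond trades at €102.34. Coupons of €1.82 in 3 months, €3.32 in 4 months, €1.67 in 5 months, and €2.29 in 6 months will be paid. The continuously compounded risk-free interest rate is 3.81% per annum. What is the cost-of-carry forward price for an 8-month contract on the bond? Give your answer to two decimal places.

PV(coupons) I = 1.82·e^(−0.0381·3/12) + 3.32·e^(−0.0381·4/12) + 1.67·e^(−0.0381·5/12) + 2.29·e^(−0.0381·6/12)
I = 1.8027 + 3.2781 + 1.6437 + 2.2468 = 8.9713
F = (S − I)·e^(rT) = (102.34 − 8.9713) · e^(0.0381·8/12)
= 93.3687 · e^0.025400 = 93.3687 × 1.025725 = €95.77

€95.77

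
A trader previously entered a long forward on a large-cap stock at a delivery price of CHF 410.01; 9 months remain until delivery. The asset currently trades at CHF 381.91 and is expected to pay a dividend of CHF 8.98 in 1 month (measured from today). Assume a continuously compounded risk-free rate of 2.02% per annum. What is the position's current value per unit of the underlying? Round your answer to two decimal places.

PV(remaining dividends) I = 8.98·e^(−0.0202·1/12) = 8.9649
Current forward F = (S − I)·e^(rT) = (381.91 − 8.9649)·e^(0.0202·9/12) = 372.9451 × 1.015265 = 378.6381
Value (long) = (F − K)·e^(−rT) = (378.6381 − 410.01) × 0.984964 = -30.9002
Value = -CHF 30.90

-CHF 30.90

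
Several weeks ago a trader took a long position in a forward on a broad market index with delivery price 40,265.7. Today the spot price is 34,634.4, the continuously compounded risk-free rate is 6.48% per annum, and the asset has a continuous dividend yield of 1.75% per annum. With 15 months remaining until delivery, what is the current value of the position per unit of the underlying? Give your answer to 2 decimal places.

Current fair forward for the remaining 15 months: F = S·e^((r − q)·T), (r − q) = 0.0648 − 0.0175 = 0.0473
F = 34634.4 · e^(0.0473 × 15/12) = 34634.4 × 1.06090785 = 36743.9068
Value of long forward = (F − K)·e^(−rT) = (36743.9068 − 40265.7) · e^(−0.0648·15/12)
= -3521.7932 × 0.92219369 = -3247.78

-3247.78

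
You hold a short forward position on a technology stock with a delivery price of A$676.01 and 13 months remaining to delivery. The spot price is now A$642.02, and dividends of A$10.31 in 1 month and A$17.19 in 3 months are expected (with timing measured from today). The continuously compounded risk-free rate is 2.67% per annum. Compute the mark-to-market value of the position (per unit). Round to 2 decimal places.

A$42.08

PV(remaining dividends) I = 10.31·e^(−0.0267·1/12) + 17.19·e^(−0.0267·3/12) = 27.3627
Current forward F = (S − I)·e^(rT) = (642.02 − 27.3627)·e^(0.0267·13/12) = 614.6573 × 1.029347 = 632.6956
Value (long) = (F − K)·e^(−rT) = (632.6956 − 676.01) × 0.971489 = -42.0795
Short position value = −(long value) = A$42.08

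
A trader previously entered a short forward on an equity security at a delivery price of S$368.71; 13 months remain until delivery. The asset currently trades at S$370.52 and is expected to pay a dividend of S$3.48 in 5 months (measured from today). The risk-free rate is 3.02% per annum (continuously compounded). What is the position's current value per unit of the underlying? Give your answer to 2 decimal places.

-S$10.24

PV(remaining dividends) I = 3.48·e^(−0.0302·5/12) = 3.4365
Current forward F = (S − I)·e^(rT) = (370.52 − 3.4365)·e^(0.0302·13/12) = 367.0835 × 1.033258 = 379.2920
Value (long) = (F − K)·e^(−rT) = (379.2920 − 368.71) × 0.967813 = 10.2414
Short position value = −(long value) = -S$10.24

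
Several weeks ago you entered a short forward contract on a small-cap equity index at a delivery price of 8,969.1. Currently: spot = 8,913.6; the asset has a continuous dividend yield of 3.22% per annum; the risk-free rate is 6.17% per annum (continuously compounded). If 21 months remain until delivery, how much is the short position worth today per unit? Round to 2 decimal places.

-374.10

Current fair forward for the remaining 21 months: F = S·e^((r − q)·T), (r − q) = 0.0617 − 0.0322 = 0.0295
F = 8913.6 · e^(0.0295 × 21/12) = 8913.6 × 1.05298080 = 9385.8497
Value of long forward = (F − K)·e^(−rT) = (9385.8497 − 8969.1) · e^(−0.0617·21/12)
= 416.7497 × 0.89765004 = 374.10
Short position value = −(long value) = -374.10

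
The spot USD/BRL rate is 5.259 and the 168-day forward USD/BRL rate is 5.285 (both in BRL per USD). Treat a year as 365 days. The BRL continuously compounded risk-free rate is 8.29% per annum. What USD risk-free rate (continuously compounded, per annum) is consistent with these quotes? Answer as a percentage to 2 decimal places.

F = S·e^((r_BRL − r_USD)T) ⇒ r_USD = r_BRL − ln(F/S)/T
ln(5.285/5.259) = 0.004932; /(168/365) = 0.010715
r_USD = 0.0829 − 0.010715 = 0.072185
r_USD = 7.22%

7.22%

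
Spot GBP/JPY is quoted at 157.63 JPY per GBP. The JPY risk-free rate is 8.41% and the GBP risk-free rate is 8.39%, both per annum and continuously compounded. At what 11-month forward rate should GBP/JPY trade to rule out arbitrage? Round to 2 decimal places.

157.66

F = S·e^((r_JPY − r_GBP)T) = 157.63 · e^((0.0841 − 0.0839) × 11/12)
= 157.63 · e^0.000183 = 157.63 × 1.000183
F = 157.66 JPY per GBP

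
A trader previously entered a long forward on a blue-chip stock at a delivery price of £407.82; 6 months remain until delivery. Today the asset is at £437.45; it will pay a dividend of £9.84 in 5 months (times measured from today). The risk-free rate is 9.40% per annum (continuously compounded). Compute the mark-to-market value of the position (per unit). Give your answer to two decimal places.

PV(remaining dividends) I = 9.84·e^(−0.0940·5/12) = 9.4620
Current forward F = (S − I)·e^(rT) = (437.45 − 9.4620)·e^(0.0940·6/12) = 427.9880 × 1.048122 = 448.5836
Value (long) = (F − K)·e^(−rT) = (448.5836 − 407.82) × 0.954087 = 38.8920
Value = £38.89

£38.89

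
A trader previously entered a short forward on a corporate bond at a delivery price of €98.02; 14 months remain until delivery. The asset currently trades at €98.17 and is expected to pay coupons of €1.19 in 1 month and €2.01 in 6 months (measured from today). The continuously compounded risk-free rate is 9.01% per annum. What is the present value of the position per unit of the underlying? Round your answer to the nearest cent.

-€6.83

PV(remaining coupons) I = 1.19·e^(−0.0901·1/12) + 2.01·e^(−0.0901·6/12) = 3.1026
Current forward F = (S − I)·e^(rT) = (98.17 − 3.1026)·e^(0.0901·14/12) = 95.0674 × 1.110840 = 105.6047
Value (long) = (F − K)·e^(−rT) = (105.6047 − 98.02) × 0.900219 = 6.8279
Short position value = −(long value) = -€6.83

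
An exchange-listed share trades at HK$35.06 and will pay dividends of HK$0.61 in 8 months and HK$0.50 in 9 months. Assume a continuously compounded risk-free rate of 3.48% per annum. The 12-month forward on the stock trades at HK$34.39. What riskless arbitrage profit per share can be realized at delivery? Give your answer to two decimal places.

HK$0.79 per share

PV(dividends) I = 0.61·e^(−0.0348·8/12) + 0.50·e^(−0.0348·9/12) = 1.0831
Fair forward F* = (S − I)·e^(rT) = (35.06 − 1.0831)·e^0.034800 = 33.9769 × 1.035413 = 35.1801
Market HK$34.39 < fair 35.1801: forward underpriced → reverse cash-and-carry (short the stock, invest proceeds at r, pay the dividends, go long the forward).
Profit at T = |F_mkt − F*| = |34.39 − 35.1801| = HK$0.79 per share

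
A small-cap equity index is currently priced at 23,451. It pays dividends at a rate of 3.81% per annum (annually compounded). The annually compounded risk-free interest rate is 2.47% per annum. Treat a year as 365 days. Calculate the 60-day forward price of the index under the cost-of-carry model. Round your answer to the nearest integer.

F = S · (1+r)^T / (1+q)^T
= 23451 × 1.004019 / 1.006166 = 23451 × 0.997866
F = 23,401

23,401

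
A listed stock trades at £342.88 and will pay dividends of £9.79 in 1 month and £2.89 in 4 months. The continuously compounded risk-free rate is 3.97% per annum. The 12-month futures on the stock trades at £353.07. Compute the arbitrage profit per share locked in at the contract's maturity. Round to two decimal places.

PV(dividends) I = 9.79·e^(−0.0397·1/12) + 2.89·e^(−0.0397·4/12) = 12.6097
Fair futures F* = (S − I)·e^(rT) = (342.88 − 12.6097)·e^0.039700 = 330.2703 × 1.040499 = 343.6459
Market £353.07 > fair 343.6459: forward overpriced → cash-and-carry (borrow at r, buy the stock and collect the dividends, short the forward).
Profit at T = |F_mkt − F*| = |353.07 − 343.6459| = £9.42 per share

£9.42 per share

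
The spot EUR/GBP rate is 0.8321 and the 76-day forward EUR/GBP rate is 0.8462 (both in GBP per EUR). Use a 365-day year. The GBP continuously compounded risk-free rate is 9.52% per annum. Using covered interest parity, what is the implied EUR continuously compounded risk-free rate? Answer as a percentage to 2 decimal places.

F = S·e^((r_GBP − r_EUR)T) ⇒ r_EUR = r_GBP − ln(F/S)/T
ln(0.8462/0.8321) = 0.016803; /(76/365) = 0.080699
r_EUR = 0.0952 − 0.080699 = 0.014501
r_EUR = 1.45%

1.45%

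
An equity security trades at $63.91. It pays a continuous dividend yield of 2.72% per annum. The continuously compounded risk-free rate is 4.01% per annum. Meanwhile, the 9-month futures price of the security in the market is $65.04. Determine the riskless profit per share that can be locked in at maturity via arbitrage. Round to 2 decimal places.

Fair futures: F* = S·e^(carry·T), with carry = (r − q) = 0.0401 − 0.0272 = 0.0129
F* = 63.91 · e^(0.0129 × 9/12) = 63.91 · e^0.009675 = 63.91 × 1.009722 = $64.5313
Market $65.04 > fair $64.5313: forward overpriced → cash-and-carry (buy spot, short the forward).
At maturity, profit = |F_mkt − F*| = |65.04 − 64.5313| = $0.51 per share

$0.51 per share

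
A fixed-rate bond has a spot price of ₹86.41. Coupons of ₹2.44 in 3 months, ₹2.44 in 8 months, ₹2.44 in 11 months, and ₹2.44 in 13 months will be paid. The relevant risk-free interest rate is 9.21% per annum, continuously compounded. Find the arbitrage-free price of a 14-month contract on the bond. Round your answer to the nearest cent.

₹86.05

PV(coupons) I = 2.44·e^(−0.0921·3/12) + 2.44·e^(−0.0921·8/12) + 2.44·e^(−0.0921·11/12) + 2.44·e^(−0.0921·13/12)
I = 2.3845 + 2.2947 + 2.2425 + 2.2083 = 9.1300
F = (S − I)·e^(rT) = (86.41 − 9.1300) · e^(0.0921·14/12)
= 77.2800 · e^0.107450 = 77.2800 × 1.113435 = ₹86.05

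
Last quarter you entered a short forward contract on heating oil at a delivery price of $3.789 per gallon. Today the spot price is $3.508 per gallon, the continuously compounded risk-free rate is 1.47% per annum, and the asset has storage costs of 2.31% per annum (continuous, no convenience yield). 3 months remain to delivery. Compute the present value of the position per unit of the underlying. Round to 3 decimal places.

Current fair forward for the remaining 3 months: F = S·e^((r + u)·T), (r + u) = 0.0147 + 0.0231 = 0.0378
F = 3.508 · e^(0.0378 × 3/12) = 3.508 × 1.009495 = 3.5413
Value of long forward = (F − K)·e^(−rT) = (3.5413 − 3.789) · e^(−0.0147·3/12)
= -0.2477 × 0.996332 = -0.247
Short position value = −(long value) = $0.247

$0.247 per gallon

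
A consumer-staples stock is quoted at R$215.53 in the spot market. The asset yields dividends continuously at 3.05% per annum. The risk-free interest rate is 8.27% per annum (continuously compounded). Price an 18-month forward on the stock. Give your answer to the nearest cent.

F = S·e^((r − q)T) = 215.53 · e^((0.0827 − 0.0305) × 18/12)
= 215.53 · e^0.078300 = 215.53 × 1.081447
F = R$233.08

R$233.08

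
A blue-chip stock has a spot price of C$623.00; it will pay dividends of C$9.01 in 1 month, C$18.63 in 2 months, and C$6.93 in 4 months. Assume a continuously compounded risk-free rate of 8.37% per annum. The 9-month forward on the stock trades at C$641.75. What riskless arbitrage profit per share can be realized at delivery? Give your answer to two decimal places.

PV(dividends) I = 9.01·e^(−0.0837·1/12) + 18.63·e^(−0.0837·2/12) + 6.93·e^(−0.0837·4/12) = 34.0586
Fair forward F* = (S − I)·e^(rT) = (623.00 − 34.0586)·e^0.062775 = 588.9414 × 1.064787 = 627.0971
Market C$641.75 > fair 627.0971: forward overpriced → cash-and-carry (borrow at r, buy the stock and collect the dividends, short the forward).
Profit at T = |F_mkt − F*| = |641.75 − 627.0971| = C$14.65 per share

C$14.65 per share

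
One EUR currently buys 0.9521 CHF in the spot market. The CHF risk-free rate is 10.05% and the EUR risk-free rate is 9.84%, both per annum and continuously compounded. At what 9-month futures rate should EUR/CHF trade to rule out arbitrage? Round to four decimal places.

F = S·e^((r_CHF − r_EUR)T) = 0.9521 · e^((0.1005 − 0.0984) × 9/12)
= 0.9521 · e^0.001575 = 0.9521 × 1.001576
F = 0.9536 CHF per EUR

0.9536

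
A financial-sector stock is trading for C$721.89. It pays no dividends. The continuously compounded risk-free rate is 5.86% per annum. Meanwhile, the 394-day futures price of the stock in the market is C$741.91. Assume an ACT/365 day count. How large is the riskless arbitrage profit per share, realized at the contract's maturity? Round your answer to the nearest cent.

C$27.12 per share

Fair futures: F* = S·e^(carry·T), with carry = r = 0.0586
F* = 721.89 · e^(0.0586 × 394/365) = 721.89 · e^0.063256 = 721.89 × 1.065300 = C$769.0294
Market C$741.91 < fair C$769.0294: forward underpriced → reverse cash-and-carry (short spot, go long the forward).
At maturity, profit = |F_mkt − F*| = |741.91 − 769.0294| = C$27.12 per share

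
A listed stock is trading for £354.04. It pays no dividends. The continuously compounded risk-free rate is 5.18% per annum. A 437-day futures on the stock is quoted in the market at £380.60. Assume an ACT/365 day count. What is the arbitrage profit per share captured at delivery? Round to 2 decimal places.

£3.91 per share

Fair futures: F* = S·e^(carry·T), with carry = r = 0.0518
F* = 354.04 · e^(0.0518 × 437/365) = 354.04 · e^0.062018 = 354.04 × 1.063981 = £376.6918
Market £380.60 > fair £376.6918: forward overpriced → cash-and-carry (buy spot, short the forward).
At maturity, profit = |F_mkt − F*| = |380.60 − 376.6918| = £3.91 per share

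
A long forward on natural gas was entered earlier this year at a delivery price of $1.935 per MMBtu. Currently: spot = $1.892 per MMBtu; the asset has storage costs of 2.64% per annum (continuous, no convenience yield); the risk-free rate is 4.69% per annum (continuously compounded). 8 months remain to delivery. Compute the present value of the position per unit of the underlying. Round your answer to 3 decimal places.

Current fair forward for the remaining 8 months: F = S·e^((r + u)·T), (r + u) = 0.0469 + 0.0264 = 0.0733
F = 1.892 · e^(0.0733 × 8/12) = 1.892 × 1.050080 = 1.9868
Value of long forward = (F − K)·e^(−rT) = (1.9868 − 1.935) · e^(−0.0469·8/12)
= 0.0518 × 0.969217 = 0.050

$0.050 per MMBtu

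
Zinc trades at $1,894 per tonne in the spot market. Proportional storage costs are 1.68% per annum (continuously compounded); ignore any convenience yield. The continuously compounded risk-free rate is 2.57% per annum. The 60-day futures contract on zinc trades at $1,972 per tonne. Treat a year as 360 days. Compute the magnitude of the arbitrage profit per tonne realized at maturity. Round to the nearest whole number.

Fair futures: F* = S·e^(carry·T), with carry = (r + u) = 0.0257 + 0.0168 = 0.0425
F* = 1894 · e^(0.0425 × 60/360) = 1894 · e^0.007083 = 1894 × 1.007108 = $1907.4626
Market $1972 > fair $1907.4626: forward overpriced → cash-and-carry (buy spot, short the forward).
At maturity, profit = |F_mkt − F*| = |1972 − 1907.4626| = $65 per tonne

$65 per tonne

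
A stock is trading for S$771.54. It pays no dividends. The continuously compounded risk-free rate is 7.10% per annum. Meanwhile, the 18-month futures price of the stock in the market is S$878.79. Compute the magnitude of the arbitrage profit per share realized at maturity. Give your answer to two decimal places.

Fair futures: F* = S·e^(carry·T), with carry = r = 0.0710
F* = 771.54 · e^(0.0710 × 18/12) = 771.54 · e^0.106500 = 771.54 × 1.112378 = S$858.2441
Market S$878.79 > fair S$858.2441: forward overpriced → cash-and-carry (buy spot, short the forward).
At maturity, profit = |F_mkt − F*| = |878.79 − 858.2441| = S$20.55 per share

S$20.55 per share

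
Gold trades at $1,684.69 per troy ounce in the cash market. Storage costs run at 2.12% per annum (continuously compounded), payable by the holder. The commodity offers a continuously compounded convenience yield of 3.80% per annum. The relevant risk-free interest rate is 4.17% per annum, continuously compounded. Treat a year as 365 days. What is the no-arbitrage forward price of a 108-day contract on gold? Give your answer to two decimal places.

Net carry = r + u − y = 0.0417 + 0.0212 − 0.0380 = 0.0249
F = S·e^((r+u−y)T) = 1684.69 · e^(0.0249 × 108/365) = 1684.69 · e^0.00736767
= 1684.69 × 1.00739488 = $1,697.15 per troy ounce

$1,697.15 per troy ounce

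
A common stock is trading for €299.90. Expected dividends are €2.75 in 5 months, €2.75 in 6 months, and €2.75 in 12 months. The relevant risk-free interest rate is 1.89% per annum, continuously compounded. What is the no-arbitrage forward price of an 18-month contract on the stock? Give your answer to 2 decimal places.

PV(dividends) I = 2.75·e^(−0.0189·5/12) + 2.75·e^(−0.0189·6/12) + 2.75·e^(−0.0189·12/12)
I = 2.7284 + 2.7241 + 2.6985 = 8.1510
F = (S − I)·e^(rT) = (299.90 − 8.1510) · e^(0.0189·18/12)
= 291.7490 · e^0.028350 = 291.7490 × 1.028756 = €300.14

€300.14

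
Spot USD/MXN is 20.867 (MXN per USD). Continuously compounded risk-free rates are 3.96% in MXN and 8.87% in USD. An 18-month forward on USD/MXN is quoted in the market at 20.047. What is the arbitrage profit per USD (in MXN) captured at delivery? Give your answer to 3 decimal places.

0.662 per USD (in MXN)

Fair forward: F* = S·e^(carry·T), with carry = (r_MXN − r_USD) = 0.0396 − 0.0887 = -0.0491
F* = 20.867 · e^(-0.0491 × 18/12) = 20.867 · e^-0.073650 = 20.867 × 0.928997 = 19.3854
Market 20.047 > fair 19.3854: forward overpriced → cash-and-carry (buy spot, short the forward).
At maturity, profit = |F_mkt − F*| = |20.047 − 19.3854| = 0.662 per USD (in MXN)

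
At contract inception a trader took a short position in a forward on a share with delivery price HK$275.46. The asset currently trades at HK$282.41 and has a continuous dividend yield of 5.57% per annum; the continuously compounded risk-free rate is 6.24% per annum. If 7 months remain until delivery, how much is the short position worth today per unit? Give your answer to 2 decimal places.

-HK$7.77

Current fair forward for the remaining 7 months: F = S·e^((r − q)·T), (r − q) = 0.0624 − 0.0557 = 0.0067
F = 282.41 · e^(0.0067 × 7/12) = 282.41 × 1.003916 = 283.5159
Value of long forward = (F − K)·e^(−rT) = (283.5159 − 275.46) · e^(−0.0624·7/12)
= 8.0559 × 0.964255 = 7.77
Short position value = −(long value) = -HK$7.77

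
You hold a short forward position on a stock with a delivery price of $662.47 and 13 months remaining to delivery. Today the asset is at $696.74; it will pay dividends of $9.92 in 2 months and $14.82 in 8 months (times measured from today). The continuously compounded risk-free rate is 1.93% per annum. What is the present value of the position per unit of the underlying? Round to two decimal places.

PV(remaining dividends) I = 9.92·e^(−0.0193·2/12) + 14.82·e^(−0.0193·8/12) = 24.5187
Current forward F = (S − I)·e^(rT) = (696.74 − 24.5187)·e^(0.0193·13/12) = 672.2213 × 1.021128 = 686.4240
Value (long) = (F − K)·e^(−rT) = (686.4240 − 662.47) × 0.979309 = 23.4584
Short position value = −(long value) = -$23.46

-$23.46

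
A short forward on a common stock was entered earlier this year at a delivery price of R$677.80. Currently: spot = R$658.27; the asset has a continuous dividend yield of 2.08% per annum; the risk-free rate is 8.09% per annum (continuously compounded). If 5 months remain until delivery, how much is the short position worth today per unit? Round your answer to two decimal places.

R$2.74

Current fair forward for the remaining 5 months: F = S·e^((r − q)·T), (r − q) = 0.0809 − 0.0208 = 0.0601
F = 658.27 · e^(0.0601 × 5/12) = 658.27 × 1.025358 = 674.9624
Value of long forward = (F − K)·e^(−rT) = (674.9624 − 677.80) · e^(−0.0809·5/12)
= -2.8376 × 0.966853 = -2.74
Short position value = −(long value) = R$2.74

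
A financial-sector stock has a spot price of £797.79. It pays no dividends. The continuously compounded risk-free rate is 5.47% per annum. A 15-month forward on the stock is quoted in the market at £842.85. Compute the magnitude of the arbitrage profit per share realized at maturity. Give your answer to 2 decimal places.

£11.40 per share

Fair forward: F* = S·e^(carry·T), with carry = r = 0.0547
F* = 797.79 · e^(0.0547 × 15/12) = 797.79 · e^0.068375 = 797.79 × 1.070767 = £854.2472
Market £842.85 < fair £854.2472: forward underpriced → reverse cash-and-carry (short spot, go long the forward).
At maturity, profit = |F_mkt − F*| = |842.85 − 854.2472| = £11.40 per share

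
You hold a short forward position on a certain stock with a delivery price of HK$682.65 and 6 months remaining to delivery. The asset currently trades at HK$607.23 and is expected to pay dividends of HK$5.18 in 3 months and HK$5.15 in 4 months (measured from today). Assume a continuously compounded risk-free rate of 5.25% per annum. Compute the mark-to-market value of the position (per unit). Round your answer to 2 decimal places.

PV(remaining dividends) I = 5.18·e^(−0.0525·3/12) + 5.15·e^(−0.0525·4/12) = 10.1731
Current forward F = (S − I)·e^(rT) = (607.23 − 10.1731)·e^(0.0525·6/12) = 597.0569 × 1.026598 = 612.9374
Value (long) = (F − K)·e^(−rT) = (612.9374 − 682.65) × 0.974092 = -67.9065
Short position value = −(long value) = HK$67.91

HK$67.91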